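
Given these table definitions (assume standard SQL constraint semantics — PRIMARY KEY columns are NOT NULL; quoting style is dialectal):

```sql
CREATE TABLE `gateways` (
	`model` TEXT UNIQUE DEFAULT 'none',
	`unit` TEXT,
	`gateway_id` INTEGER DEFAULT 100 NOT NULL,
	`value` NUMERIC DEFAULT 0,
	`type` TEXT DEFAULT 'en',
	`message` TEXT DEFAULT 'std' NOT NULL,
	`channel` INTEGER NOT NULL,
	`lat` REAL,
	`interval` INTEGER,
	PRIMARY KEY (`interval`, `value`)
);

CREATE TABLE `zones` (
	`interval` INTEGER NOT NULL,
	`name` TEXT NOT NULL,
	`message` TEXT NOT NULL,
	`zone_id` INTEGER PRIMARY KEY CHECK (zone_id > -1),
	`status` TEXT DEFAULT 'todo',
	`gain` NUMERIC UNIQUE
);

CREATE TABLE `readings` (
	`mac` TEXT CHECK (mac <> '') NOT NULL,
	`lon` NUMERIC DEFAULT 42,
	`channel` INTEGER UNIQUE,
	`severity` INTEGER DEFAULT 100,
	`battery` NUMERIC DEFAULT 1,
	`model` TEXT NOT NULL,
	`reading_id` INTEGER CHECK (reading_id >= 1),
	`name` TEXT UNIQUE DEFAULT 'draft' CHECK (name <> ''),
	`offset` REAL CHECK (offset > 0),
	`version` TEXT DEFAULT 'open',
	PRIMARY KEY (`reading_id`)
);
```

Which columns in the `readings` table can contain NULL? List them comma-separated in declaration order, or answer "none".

- mac: declared NOT NULL → not nullable.
- lon: DEFAULT only fills an omitted column; an explicit NULL is still allowed → nullable.
- channel: UNIQUE does not imply NOT NULL → nullable.
- severity: DEFAULT only fills an omitted column; an explicit NULL is still allowed → nullable.
- battery: DEFAULT only fills an omitted column; an explicit NULL is still allowed → nullable.
- model: declared NOT NULL → not nullable.
- reading_id: part of the PRIMARY KEY, which implies NOT NULL → not nullable.
- name: CHECK does not forbid NULL (a CHECK constraint passes when its expression is NULL) → nullable.
- offset: CHECK does not forbid NULL (a CHECK constraint passes when its expression is NULL) → nullable.
- version: DEFAULT only fills an omitted column; an explicit NULL is still allowed → nullable.

lon, channel, severity, battery, name, offset, version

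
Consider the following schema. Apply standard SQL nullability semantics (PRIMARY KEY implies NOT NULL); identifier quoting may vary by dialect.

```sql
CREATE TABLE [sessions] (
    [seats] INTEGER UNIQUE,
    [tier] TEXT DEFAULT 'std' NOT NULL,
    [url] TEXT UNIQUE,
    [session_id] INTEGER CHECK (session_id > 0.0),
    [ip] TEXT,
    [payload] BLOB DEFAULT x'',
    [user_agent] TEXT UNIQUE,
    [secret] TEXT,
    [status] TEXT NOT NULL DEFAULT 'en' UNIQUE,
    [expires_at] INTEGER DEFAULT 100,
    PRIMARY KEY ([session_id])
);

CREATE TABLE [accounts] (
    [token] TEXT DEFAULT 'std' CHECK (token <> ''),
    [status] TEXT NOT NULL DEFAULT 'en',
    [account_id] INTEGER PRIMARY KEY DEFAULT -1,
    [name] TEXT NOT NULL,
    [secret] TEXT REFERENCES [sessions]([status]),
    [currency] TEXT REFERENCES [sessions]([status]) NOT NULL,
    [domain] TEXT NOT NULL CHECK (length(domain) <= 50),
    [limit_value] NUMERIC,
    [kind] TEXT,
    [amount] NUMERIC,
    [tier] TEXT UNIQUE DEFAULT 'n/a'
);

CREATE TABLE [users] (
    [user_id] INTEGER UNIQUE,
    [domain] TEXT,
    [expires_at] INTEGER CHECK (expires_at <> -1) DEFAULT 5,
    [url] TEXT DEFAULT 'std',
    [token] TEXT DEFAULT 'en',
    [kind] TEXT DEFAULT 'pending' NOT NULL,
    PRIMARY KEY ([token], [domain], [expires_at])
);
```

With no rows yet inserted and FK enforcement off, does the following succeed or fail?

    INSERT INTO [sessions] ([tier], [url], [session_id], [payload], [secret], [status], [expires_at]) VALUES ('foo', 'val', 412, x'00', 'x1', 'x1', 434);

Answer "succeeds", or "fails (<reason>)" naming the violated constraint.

succeeds

NOT NULL columns: session_id is supplied; status is supplied; tier is supplied.
CHECK constraints: 412 satisfies (session_id > 0.0).
No constraint is violated.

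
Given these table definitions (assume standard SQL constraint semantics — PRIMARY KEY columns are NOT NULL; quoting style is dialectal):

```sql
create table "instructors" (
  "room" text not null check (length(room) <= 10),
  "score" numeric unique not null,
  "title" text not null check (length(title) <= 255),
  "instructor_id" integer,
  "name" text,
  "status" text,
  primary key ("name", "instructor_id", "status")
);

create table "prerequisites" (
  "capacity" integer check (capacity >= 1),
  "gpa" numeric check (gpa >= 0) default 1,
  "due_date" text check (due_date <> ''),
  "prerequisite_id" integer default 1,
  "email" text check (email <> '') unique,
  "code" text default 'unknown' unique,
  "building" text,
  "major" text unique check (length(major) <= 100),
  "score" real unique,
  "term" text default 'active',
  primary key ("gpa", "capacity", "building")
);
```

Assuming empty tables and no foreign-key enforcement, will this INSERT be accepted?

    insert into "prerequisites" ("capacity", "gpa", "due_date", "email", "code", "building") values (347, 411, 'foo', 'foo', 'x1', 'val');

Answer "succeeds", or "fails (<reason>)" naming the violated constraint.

NOT NULL columns: building is supplied; capacity is supplied; gpa is supplied.
CHECK constraints: 347 satisfies (capacity >= 1); 411 satisfies (gpa >= 0); 'foo' satisfies (due_date <> ''); 'foo' satisfies (email <> '').
No constraint is violated.

succeeds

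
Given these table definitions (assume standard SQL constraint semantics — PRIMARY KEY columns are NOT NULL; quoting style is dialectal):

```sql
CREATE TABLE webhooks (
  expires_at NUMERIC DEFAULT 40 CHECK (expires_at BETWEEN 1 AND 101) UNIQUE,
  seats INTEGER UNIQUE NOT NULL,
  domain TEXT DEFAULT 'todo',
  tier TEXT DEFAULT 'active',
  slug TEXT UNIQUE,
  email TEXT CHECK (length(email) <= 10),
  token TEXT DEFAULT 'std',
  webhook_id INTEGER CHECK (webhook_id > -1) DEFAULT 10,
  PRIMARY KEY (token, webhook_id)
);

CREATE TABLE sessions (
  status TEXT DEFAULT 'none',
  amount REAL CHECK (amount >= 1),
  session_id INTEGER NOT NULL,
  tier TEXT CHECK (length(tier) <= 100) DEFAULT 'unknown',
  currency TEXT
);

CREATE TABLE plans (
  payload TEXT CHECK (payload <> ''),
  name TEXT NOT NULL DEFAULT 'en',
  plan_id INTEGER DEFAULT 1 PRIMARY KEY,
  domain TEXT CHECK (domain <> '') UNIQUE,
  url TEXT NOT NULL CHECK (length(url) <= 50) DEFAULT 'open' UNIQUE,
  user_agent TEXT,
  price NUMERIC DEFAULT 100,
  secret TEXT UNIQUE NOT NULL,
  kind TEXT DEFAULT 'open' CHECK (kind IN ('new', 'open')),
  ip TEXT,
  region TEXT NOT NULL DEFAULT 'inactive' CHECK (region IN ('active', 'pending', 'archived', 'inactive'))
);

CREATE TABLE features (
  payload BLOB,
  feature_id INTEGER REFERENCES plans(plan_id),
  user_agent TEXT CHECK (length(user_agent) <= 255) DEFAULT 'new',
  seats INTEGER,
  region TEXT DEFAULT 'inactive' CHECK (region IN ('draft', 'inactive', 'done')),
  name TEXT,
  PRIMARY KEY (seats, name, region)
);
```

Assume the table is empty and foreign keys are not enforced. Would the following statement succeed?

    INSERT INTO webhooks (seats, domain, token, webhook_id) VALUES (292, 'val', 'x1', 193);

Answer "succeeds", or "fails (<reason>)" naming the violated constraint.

NOT NULL columns: seats is supplied; token is supplied; webhook_id is supplied.
CHECK constraints: 193 satisfies (webhook_id > -1).
No constraint is violated.

succeeds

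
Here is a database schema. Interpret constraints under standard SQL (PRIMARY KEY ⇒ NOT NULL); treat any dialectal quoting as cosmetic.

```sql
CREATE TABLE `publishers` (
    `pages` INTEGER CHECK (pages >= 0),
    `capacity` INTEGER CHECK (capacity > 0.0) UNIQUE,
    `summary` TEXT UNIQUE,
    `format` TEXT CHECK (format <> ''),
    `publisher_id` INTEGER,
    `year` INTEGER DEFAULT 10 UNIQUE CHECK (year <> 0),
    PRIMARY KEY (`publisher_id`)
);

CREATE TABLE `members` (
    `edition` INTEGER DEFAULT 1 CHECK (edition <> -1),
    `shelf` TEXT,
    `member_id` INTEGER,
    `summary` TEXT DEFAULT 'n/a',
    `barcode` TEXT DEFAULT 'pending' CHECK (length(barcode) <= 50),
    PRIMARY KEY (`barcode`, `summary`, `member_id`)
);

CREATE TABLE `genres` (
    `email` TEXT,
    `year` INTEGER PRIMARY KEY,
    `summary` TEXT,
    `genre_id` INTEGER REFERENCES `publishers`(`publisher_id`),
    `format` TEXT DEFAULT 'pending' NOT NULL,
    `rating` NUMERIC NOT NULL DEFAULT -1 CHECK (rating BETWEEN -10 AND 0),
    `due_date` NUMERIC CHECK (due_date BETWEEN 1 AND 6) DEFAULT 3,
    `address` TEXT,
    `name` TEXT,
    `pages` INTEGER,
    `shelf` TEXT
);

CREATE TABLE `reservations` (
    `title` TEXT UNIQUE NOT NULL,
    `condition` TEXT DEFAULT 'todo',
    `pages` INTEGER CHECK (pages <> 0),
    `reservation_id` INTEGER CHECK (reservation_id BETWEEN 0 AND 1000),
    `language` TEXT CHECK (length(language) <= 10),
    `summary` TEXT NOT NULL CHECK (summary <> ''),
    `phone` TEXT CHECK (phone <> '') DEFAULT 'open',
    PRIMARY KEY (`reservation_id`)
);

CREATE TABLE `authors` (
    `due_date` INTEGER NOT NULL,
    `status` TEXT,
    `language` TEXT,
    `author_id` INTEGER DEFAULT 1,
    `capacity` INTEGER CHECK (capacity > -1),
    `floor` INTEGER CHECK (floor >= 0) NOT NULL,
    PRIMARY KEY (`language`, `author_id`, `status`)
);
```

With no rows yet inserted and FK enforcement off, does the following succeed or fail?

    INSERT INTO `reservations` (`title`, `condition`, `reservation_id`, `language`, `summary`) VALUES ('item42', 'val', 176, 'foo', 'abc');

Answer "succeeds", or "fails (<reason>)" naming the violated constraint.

NOT NULL columns: reservation_id is supplied; summary is supplied; title is supplied.
CHECK constraints: 176 satisfies (reservation_id BETWEEN 0 AND 1000); 'foo' satisfies (length(language) <= 10); 'abc' satisfies (summary <> '').
No constraint is violated.

succeeds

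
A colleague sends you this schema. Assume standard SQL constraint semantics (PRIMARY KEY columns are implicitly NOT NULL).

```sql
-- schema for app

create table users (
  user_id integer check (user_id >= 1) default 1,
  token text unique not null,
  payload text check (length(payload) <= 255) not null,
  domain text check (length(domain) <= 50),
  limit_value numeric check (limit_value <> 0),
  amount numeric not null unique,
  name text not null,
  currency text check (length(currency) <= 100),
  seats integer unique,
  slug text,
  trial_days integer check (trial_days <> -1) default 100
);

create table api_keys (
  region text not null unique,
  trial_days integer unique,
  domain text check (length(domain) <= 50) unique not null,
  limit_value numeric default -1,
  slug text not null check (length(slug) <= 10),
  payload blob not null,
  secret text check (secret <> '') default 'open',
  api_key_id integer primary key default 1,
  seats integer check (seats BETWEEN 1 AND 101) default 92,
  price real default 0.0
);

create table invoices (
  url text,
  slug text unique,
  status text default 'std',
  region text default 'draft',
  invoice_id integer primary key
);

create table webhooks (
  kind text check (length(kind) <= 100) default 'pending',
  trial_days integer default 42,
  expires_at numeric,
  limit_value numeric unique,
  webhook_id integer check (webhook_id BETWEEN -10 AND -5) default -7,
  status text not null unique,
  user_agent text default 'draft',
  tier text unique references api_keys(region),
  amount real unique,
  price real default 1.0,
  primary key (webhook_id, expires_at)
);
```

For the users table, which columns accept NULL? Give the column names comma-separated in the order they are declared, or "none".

user_id, domain, limit_value, currency, seats, slug, trial_days

- user_id: CHECK does not forbid NULL (a CHECK constraint passes when its expression is NULL) → nullable.
- token: declared NOT NULL → not nullable.
- payload: declared NOT NULL → not nullable.
- domain: CHECK does not forbid NULL (a CHECK constraint passes when its expression is NULL) → nullable.
- limit_value: CHECK does not forbid NULL (a CHECK constraint passes when its expression is NULL) → nullable.
- amount: declared NOT NULL → not nullable.
- name: declared NOT NULL → not nullable.
- currency: CHECK does not forbid NULL (a CHECK constraint passes when its expression is NULL) → nullable.
- seats: UNIQUE does not imply NOT NULL → nullable.
- slug: no NOT NULL constraint applies → nullable.
- trial_days: CHECK does not forbid NULL (a CHECK constraint passes when its expression is NULL) → nullable.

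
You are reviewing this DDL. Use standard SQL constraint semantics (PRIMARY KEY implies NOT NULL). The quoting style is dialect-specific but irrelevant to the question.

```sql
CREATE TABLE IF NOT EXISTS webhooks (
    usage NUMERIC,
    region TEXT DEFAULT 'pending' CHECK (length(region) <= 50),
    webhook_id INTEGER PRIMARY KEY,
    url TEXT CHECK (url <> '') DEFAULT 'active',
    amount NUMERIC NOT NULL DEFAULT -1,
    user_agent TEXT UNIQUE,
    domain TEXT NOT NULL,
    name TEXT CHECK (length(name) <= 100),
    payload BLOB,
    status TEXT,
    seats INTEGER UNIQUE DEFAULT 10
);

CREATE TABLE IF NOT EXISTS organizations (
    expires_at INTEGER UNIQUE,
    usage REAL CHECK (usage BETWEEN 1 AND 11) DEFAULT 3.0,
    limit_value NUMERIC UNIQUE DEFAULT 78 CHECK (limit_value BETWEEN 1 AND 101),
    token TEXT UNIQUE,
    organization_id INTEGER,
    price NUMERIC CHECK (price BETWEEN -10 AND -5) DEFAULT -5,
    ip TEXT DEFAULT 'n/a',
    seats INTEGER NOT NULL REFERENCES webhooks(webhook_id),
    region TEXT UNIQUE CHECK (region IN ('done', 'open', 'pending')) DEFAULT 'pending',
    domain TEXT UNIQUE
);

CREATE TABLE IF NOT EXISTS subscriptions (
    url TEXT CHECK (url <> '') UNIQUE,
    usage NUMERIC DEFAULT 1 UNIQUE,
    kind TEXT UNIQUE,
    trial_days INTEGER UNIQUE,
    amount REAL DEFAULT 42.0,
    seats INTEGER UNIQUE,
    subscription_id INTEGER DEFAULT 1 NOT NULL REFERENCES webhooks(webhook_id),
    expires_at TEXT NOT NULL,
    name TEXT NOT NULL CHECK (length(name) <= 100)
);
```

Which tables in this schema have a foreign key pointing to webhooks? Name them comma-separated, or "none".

- organizations.seats references webhooks(webhook_id).
- subscriptions.subscription_id references webhooks(webhook_id).

organizations, subscriptions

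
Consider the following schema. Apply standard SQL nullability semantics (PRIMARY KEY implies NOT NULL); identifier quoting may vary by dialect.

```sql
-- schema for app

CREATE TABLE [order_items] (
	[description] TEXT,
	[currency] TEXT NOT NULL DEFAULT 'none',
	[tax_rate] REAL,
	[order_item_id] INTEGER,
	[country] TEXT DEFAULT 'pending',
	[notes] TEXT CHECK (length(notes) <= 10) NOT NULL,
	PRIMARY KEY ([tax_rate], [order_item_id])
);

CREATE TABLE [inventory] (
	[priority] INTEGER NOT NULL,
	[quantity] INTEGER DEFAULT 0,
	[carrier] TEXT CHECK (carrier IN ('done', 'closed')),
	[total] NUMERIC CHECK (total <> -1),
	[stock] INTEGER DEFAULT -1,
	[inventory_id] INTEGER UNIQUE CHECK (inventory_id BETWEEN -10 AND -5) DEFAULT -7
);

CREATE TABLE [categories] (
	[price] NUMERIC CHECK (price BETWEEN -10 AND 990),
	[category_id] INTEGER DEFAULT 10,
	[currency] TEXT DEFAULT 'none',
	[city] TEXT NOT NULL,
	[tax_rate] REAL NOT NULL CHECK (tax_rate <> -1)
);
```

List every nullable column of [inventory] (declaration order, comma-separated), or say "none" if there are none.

- priority: declared NOT NULL → not nullable.
- quantity: DEFAULT only fills an omitted column; an explicit NULL is still allowed → nullable.
- carrier: CHECK does not forbid NULL (a CHECK constraint passes when its expression is NULL) → nullable.
- total: CHECK does not forbid NULL (a CHECK constraint passes when its expression is NULL) → nullable.
- stock: DEFAULT only fills an omitted column; an explicit NULL is still allowed → nullable.
- inventory_id: CHECK does not forbid NULL (a CHECK constraint passes when its expression is NULL) → nullable.

quantity, carrier, total, stock, inventory_id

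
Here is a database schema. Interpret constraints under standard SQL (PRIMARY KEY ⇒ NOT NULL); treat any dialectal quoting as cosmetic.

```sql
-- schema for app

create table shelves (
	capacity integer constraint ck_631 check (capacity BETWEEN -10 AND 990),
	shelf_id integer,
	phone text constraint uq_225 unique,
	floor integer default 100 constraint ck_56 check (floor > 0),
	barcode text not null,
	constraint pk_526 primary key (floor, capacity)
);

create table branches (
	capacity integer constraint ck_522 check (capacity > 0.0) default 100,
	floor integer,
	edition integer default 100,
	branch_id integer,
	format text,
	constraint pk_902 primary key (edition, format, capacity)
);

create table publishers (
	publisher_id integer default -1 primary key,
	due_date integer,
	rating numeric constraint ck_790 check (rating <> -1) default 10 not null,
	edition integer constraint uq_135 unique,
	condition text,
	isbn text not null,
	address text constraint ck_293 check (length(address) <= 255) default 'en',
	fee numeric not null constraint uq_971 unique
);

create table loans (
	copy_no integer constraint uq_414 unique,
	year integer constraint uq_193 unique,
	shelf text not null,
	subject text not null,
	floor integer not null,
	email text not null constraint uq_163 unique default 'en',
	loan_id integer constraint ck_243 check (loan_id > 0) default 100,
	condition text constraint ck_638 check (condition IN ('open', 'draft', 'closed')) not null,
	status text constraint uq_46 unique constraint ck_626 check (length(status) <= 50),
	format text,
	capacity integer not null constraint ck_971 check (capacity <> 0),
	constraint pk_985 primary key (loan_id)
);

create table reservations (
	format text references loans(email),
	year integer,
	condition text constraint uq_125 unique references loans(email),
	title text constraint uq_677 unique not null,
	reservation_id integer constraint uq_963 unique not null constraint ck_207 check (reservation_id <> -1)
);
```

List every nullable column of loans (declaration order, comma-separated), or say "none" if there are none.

- copy_no: UNIQUE does not imply NOT NULL → nullable.
- year: UNIQUE does not imply NOT NULL → nullable.
- shelf: declared NOT NULL → not nullable.
- subject: declared NOT NULL → not nullable.
- floor: declared NOT NULL → not nullable.
- email: declared NOT NULL → not nullable.
- loan_id: part of the PRIMARY KEY, which implies NOT NULL → not nullable.
- condition: declared NOT NULL → not nullable.
- status: CHECK does not forbid NULL (a CHECK constraint passes when its expression is NULL) → nullable.
- format: no NOT NULL constraint applies → nullable.
- capacity: declared NOT NULL → not nullable.

copy_no, year, status, format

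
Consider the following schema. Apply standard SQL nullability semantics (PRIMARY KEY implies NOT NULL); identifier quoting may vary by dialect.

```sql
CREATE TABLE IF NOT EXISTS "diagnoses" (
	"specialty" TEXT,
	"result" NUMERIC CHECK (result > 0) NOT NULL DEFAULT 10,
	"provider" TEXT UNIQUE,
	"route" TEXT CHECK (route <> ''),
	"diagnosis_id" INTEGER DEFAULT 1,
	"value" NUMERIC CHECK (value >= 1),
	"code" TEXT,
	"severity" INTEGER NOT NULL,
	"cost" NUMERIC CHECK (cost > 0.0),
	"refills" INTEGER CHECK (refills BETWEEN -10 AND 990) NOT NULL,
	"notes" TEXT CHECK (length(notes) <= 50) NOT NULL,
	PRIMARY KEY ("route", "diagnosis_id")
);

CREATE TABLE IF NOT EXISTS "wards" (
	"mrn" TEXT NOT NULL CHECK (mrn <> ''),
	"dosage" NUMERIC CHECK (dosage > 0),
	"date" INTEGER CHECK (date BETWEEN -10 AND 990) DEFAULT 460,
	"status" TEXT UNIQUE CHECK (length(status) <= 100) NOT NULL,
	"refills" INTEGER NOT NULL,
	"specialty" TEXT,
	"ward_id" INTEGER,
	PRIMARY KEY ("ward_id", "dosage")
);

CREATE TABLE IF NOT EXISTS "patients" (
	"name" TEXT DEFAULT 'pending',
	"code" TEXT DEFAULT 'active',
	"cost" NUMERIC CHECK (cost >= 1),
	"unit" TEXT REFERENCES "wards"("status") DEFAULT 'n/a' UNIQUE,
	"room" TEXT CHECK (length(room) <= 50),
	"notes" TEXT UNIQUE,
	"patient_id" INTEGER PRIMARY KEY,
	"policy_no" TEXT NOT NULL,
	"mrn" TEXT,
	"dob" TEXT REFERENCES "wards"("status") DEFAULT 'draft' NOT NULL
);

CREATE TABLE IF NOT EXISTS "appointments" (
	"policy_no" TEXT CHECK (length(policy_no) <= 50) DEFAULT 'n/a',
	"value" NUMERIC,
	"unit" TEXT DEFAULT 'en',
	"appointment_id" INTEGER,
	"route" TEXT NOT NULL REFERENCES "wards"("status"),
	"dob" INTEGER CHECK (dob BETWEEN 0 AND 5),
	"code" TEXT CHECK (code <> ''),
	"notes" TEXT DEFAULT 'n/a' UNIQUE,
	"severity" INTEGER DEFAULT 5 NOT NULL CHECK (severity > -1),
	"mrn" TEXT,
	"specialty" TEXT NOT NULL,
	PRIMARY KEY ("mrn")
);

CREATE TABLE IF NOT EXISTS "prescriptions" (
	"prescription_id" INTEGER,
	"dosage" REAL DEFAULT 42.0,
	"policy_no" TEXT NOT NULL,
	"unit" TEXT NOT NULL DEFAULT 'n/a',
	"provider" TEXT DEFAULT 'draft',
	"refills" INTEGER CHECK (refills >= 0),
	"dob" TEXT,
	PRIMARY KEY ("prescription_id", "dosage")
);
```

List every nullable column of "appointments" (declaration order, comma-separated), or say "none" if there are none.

policy_no, value, unit, appointment_id, dob, code, notes

- policy_no: CHECK does not forbid NULL (a CHECK constraint passes when its expression is NULL) → nullable.
- value: no NOT NULL constraint applies → nullable.
- unit: DEFAULT only fills an omitted column; an explicit NULL is still allowed → nullable.
- appointment_id: no NOT NULL constraint applies → nullable.
- route: declared NOT NULL → not nullable.
- dob: CHECK does not forbid NULL (a CHECK constraint passes when its expression is NULL) → nullable.
- code: CHECK does not forbid NULL (a CHECK constraint passes when its expression is NULL) → nullable.
- notes: UNIQUE does not imply NOT NULL → nullable.
- severity: declared NOT NULL → not nullable.
- mrn: part of the PRIMARY KEY, which implies NOT NULL → not nullable.
- specialty: declared NOT NULL → not nullable.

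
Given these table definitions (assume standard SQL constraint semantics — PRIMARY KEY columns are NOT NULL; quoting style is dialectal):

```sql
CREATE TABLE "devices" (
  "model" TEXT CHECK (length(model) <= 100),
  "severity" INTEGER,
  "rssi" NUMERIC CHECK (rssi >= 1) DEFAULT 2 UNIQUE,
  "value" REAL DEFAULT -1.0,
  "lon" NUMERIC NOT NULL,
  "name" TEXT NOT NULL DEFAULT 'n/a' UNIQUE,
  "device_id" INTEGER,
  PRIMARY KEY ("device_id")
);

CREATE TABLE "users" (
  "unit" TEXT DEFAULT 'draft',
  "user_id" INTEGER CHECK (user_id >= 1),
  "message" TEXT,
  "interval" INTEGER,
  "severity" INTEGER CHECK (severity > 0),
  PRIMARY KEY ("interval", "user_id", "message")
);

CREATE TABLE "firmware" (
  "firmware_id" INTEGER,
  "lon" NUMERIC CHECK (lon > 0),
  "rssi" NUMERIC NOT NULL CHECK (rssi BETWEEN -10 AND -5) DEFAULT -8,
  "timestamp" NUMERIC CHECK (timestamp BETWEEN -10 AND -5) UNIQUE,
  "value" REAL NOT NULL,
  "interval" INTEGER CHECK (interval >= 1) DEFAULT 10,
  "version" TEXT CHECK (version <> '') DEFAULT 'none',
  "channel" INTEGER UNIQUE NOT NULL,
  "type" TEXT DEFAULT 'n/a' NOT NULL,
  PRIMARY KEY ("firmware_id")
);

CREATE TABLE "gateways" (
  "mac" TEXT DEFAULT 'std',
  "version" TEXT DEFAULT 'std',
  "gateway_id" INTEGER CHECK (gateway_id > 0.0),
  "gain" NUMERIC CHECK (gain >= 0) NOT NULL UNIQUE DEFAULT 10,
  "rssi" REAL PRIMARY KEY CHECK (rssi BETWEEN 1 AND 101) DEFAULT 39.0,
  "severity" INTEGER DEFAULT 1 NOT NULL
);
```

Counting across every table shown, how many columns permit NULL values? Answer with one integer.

13

devices: 4 nullable (model, severity, rssi, value — PK (device_id) and explicit NOT NULL columns excluded).
users: 2 nullable (unit, severity — PK (interval, user_id, message) and explicit NOT NULL columns excluded).
firmware: 4 nullable (lon, timestamp, interval, version — PK (firmware_id) and explicit NOT NULL columns excluded).
gateways: 3 nullable (mac, version, gateway_id — PK (rssi) and explicit NOT NULL columns excluded).
Total: 4 + 2 + 4 + 3 = 13.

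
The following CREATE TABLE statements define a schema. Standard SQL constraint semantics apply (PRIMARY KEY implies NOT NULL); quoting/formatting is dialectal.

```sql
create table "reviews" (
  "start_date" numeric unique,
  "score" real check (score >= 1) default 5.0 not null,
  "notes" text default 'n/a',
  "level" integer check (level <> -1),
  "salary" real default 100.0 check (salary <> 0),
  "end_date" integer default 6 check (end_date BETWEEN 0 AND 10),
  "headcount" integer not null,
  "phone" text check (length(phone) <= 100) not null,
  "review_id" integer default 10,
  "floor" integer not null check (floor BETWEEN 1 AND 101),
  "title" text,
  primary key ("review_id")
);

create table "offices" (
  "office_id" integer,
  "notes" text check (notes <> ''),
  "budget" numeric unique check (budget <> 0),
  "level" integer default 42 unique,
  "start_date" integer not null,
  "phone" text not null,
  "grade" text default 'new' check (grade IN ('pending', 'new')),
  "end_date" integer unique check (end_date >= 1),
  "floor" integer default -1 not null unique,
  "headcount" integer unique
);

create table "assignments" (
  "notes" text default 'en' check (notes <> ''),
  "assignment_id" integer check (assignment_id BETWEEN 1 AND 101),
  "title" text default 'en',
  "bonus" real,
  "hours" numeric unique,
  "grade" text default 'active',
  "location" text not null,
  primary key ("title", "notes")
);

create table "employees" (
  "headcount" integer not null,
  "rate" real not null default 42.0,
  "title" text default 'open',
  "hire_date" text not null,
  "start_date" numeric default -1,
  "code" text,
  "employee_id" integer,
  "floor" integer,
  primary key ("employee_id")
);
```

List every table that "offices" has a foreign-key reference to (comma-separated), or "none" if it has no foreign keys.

No column in offices has a REFERENCES clause.

none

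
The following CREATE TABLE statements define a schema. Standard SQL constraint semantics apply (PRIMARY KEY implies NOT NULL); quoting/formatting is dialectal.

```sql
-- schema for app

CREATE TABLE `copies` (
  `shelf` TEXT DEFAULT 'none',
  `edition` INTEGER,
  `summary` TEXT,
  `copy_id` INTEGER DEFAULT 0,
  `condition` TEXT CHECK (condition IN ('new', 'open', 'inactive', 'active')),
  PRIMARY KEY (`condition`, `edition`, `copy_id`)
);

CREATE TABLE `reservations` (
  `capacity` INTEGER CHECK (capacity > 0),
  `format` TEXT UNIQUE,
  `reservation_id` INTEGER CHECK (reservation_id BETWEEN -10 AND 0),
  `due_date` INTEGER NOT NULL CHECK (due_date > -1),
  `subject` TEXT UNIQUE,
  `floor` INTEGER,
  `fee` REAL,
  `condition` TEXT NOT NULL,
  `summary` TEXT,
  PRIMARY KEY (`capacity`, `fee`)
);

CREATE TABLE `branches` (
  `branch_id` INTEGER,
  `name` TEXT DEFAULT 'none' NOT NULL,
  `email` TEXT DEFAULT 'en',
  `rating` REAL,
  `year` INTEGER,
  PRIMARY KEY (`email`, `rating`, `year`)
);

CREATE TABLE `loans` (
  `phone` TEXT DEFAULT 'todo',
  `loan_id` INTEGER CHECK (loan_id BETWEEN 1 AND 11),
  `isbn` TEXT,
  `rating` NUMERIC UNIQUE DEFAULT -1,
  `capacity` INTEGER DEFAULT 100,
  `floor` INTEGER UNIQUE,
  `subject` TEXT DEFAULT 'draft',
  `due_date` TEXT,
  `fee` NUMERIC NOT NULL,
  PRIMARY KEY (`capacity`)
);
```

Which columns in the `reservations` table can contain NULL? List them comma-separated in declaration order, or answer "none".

- capacity: part of the PRIMARY KEY, which implies NOT NULL → not nullable.
- format: UNIQUE does not imply NOT NULL → nullable.
- reservation_id: CHECK does not forbid NULL (a CHECK constraint passes when its expression is NULL) → nullable.
- due_date: declared NOT NULL → not nullable.
- subject: UNIQUE does not imply NOT NULL → nullable.
- floor: no NOT NULL constraint applies → nullable.
- fee: part of the PRIMARY KEY, which implies NOT NULL → not nullable.
- condition: declared NOT NULL → not nullable.
- summary: no NOT NULL constraint applies → nullable.

format, reservation_id, subject, floor, summary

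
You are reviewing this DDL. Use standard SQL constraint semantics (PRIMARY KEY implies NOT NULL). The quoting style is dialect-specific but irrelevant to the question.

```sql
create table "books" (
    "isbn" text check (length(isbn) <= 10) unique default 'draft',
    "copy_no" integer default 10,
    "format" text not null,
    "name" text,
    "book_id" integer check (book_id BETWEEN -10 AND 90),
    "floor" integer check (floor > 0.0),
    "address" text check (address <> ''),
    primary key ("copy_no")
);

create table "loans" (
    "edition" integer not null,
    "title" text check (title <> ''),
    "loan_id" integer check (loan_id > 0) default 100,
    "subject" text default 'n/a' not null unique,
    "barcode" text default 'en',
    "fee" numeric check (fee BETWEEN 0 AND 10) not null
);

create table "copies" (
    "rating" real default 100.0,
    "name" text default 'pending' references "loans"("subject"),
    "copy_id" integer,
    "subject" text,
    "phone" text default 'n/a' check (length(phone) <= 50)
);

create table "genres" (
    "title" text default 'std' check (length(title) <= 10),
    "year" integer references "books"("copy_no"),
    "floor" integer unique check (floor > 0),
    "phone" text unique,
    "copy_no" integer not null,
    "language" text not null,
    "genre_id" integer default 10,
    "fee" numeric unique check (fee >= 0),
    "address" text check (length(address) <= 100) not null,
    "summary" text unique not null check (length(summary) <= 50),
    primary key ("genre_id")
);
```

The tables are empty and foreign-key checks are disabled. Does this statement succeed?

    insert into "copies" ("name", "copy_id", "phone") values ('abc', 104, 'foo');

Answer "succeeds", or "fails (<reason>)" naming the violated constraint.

copies has no NOT NULL or PRIMARY KEY columns.
CHECK constraints: 'foo' satisfies (length(phone) <= 50).
No constraint is violated.

succeeds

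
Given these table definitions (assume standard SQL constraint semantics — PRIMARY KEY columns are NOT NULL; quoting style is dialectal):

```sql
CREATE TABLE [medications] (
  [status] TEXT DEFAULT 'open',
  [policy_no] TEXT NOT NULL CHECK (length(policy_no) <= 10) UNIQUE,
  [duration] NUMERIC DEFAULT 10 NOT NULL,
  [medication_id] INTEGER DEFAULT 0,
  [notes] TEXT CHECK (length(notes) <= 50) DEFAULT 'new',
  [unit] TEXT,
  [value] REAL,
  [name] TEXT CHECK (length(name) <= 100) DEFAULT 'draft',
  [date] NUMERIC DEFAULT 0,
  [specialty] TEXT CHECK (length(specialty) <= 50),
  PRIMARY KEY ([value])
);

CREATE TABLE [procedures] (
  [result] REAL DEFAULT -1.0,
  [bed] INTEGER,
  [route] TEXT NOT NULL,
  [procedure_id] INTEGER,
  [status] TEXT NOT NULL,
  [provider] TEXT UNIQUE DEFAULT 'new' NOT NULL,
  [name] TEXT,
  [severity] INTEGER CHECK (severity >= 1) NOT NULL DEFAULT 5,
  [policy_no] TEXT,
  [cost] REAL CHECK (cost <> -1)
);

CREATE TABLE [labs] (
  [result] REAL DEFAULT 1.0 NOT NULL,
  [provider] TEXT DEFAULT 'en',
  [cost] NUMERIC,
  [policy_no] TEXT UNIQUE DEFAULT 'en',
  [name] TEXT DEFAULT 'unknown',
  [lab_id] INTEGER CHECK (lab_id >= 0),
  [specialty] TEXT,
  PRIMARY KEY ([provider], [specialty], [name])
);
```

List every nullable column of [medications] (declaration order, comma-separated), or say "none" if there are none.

status, medication_id, notes, unit, name, date, specialty

- status: DEFAULT only fills an omitted column; an explicit NULL is still allowed → nullable.
- policy_no: declared NOT NULL → not nullable.
- duration: declared NOT NULL → not nullable.
- medication_id: DEFAULT only fills an omitted column; an explicit NULL is still allowed → nullable.
- notes: CHECK does not forbid NULL (a CHECK constraint passes when its expression is NULL) → nullable.
- unit: no NOT NULL constraint applies → nullable.
- value: part of the PRIMARY KEY, which implies NOT NULL → not nullable.
- name: CHECK does not forbid NULL (a CHECK constraint passes when its expression is NULL) → nullable.
- date: DEFAULT only fills an omitted column; an explicit NULL is still allowed → nullable.
- specialty: CHECK does not forbid NULL (a CHECK constraint passes when its expression is NULL) → nullable.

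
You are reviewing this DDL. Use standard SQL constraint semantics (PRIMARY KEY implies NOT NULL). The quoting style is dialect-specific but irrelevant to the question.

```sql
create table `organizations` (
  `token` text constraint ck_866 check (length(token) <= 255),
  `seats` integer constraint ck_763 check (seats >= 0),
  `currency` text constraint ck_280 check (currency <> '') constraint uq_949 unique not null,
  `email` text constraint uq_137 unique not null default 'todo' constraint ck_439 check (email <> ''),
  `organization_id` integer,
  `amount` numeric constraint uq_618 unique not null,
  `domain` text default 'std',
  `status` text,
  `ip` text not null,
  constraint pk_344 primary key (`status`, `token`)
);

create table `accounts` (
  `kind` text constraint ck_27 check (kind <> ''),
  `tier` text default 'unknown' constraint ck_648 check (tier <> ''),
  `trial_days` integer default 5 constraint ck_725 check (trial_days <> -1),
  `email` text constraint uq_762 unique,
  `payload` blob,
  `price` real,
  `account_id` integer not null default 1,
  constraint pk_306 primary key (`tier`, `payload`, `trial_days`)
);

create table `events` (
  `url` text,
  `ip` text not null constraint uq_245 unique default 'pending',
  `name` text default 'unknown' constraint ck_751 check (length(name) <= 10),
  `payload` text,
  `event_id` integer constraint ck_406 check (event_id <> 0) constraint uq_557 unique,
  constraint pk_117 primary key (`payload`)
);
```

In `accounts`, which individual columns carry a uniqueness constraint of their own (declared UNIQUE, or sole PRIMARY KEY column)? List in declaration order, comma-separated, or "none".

- kind: no UNIQUE or single-column PK constraint.
- tier: part of a composite PRIMARY KEY — only the tuple is unique, not this column on its own.
- trial_days: part of a composite PRIMARY KEY — only the tuple is unique, not this column on its own.
- email: declared UNIQUE → unique.
- payload: part of a composite PRIMARY KEY — only the tuple is unique, not this column on its own.
- price: no UNIQUE or single-column PK constraint.
- account_id: no UNIQUE or single-column PK constraint.

email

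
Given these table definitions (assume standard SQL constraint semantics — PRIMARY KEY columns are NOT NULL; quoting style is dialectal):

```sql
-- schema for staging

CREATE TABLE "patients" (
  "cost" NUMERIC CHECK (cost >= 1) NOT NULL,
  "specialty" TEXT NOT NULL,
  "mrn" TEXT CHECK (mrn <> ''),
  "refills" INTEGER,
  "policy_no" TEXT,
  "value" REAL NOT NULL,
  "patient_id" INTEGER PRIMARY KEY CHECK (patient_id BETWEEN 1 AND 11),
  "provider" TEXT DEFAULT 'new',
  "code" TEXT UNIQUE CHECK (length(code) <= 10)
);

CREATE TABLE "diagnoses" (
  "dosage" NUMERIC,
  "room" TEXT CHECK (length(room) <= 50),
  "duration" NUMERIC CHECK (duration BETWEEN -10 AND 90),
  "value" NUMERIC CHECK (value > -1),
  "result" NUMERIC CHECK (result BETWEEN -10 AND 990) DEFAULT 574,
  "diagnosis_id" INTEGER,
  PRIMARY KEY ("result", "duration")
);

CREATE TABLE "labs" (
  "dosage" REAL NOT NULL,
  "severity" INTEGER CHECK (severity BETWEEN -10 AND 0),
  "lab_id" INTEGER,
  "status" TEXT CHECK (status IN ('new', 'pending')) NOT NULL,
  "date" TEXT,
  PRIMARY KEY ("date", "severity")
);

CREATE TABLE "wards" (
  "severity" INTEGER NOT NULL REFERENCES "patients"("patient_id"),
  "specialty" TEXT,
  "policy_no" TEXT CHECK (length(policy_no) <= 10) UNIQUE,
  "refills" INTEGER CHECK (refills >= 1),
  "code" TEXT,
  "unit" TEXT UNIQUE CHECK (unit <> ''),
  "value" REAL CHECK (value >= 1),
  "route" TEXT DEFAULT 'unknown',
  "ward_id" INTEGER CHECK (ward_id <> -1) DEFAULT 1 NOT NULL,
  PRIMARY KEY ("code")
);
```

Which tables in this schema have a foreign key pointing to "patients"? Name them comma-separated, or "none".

- wards.severity references patients(patient_id).

wards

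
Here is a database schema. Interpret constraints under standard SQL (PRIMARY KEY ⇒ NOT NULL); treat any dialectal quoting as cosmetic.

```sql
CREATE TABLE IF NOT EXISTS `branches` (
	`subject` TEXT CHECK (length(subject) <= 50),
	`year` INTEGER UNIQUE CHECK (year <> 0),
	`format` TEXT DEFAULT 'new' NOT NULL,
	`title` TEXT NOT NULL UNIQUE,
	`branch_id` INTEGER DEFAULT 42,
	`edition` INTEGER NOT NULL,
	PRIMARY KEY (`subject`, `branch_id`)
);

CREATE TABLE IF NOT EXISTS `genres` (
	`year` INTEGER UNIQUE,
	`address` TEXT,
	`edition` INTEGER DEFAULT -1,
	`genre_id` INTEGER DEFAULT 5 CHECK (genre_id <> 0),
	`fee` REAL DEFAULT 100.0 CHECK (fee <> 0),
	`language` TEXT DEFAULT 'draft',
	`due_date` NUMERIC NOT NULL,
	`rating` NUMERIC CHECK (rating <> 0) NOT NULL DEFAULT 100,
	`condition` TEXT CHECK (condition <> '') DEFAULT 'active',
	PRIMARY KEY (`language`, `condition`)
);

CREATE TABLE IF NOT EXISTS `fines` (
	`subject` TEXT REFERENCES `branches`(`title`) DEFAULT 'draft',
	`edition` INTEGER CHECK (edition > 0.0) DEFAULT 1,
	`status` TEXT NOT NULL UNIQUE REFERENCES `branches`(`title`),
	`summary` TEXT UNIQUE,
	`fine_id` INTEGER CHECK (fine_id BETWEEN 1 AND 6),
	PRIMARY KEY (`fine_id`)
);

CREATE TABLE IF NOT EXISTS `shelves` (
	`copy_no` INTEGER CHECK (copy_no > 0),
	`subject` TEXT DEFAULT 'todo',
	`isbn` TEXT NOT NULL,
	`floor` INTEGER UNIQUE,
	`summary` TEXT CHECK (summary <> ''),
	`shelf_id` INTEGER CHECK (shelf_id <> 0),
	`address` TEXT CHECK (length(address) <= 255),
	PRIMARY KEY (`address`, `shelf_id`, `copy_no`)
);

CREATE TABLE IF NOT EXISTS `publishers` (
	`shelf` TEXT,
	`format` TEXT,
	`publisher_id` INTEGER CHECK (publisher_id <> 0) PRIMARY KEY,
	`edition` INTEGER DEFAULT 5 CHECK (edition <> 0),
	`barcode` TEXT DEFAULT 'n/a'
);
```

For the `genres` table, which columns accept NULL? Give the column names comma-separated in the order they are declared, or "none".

- year: UNIQUE does not imply NOT NULL → nullable.
- address: no NOT NULL constraint applies → nullable.
- edition: DEFAULT only fills an omitted column; an explicit NULL is still allowed → nullable.
- genre_id: CHECK does not forbid NULL (a CHECK constraint passes when its expression is NULL) → nullable.
- fee: CHECK does not forbid NULL (a CHECK constraint passes when its expression is NULL) → nullable.
- language: part of the PRIMARY KEY, which implies NOT NULL → not nullable.
- due_date: declared NOT NULL → not nullable.
- rating: declared NOT NULL → not nullable.
- condition: part of the PRIMARY KEY, which implies NOT NULL → not nullable.

year, address, edition, genre_id, fee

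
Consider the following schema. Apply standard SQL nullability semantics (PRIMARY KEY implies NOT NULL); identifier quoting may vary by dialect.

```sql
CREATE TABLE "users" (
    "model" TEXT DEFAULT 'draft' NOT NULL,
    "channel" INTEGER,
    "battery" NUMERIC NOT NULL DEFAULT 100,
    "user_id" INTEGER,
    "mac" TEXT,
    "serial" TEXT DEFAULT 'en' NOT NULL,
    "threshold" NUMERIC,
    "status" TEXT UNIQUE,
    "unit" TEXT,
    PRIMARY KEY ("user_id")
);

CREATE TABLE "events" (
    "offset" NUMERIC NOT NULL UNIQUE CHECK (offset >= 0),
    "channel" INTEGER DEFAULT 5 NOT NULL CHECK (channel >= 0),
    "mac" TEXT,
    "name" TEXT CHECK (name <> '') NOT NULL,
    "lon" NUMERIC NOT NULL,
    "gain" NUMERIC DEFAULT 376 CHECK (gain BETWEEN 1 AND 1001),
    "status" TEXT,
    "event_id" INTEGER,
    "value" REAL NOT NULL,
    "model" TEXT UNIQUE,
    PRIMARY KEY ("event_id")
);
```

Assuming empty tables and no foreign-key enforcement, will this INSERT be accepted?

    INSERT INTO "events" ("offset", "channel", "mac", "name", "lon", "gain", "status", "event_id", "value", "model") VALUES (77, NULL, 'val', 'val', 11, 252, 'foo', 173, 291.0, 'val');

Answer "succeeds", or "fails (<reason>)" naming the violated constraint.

fails (NOT NULL on channel)

channel is explicitly set to NULL, but channel is declared NOT NULL.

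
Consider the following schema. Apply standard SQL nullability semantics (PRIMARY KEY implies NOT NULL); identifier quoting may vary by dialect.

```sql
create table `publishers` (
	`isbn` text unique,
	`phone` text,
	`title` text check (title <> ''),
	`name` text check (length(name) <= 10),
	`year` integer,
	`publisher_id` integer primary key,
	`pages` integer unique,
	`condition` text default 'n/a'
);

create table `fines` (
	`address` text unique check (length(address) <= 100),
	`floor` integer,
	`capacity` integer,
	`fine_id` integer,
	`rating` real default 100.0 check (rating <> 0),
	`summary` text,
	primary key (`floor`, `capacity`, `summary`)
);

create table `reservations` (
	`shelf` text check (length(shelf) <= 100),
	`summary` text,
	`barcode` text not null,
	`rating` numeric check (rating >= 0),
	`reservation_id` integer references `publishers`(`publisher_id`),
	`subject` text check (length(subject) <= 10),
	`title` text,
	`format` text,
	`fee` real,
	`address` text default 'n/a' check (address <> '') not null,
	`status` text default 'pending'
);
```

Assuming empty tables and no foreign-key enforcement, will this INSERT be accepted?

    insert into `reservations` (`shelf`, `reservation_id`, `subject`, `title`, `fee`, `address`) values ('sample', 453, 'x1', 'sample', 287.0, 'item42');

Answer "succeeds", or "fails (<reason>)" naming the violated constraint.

barcode is omitted from the column list and has no DEFAULT, so it would receive NULL.
But barcode is declared NOT NULL.

fails (NOT NULL on barcode)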